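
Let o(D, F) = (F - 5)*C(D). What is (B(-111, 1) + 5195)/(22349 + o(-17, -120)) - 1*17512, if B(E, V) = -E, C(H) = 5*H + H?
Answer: -614648382/35099 ≈ -17512.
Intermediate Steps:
C(H) = 6*H
o(D, F) = 6*D*(-5 + F) (o(D, F) = (F - 5)*(6*D) = (-5 + F)*(6*D) = 6*D*(-5 + F))
(B(-111, 1) + 5195)/(22349 + o(-17, -120)) - 1*17512 = (-1*(-111) + 5195)/(22349 + 6*(-17)*(-5 - 120)) - 1*17512 = (111 + 5195)/(22349 + 6*(-17)*(-125)) - 17512 = 5306/(22349 + 12750) - 17512 = 5306/35099 - 17512 = -614648382/35099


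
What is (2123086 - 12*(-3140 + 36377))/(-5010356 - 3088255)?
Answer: -1724242/8098611 ≈ -0.21291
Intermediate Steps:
(2123086 - 12*(-3140 + 36377))/(-5010356 - 3088255) = (2123086 - 12*33237)/(-8098611) = (2123086 - 398844)*(-1/8098611) = 1724242*(-1/8098611) = -1724242/8098611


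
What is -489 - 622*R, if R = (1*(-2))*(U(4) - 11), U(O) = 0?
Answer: -14173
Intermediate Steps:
R = 22 (R = (1*(-2))*(0 - 11) = -2*(-11) = 22)
-489 - 622*R = -489 - 622*22 = -489 - 13684 = -14173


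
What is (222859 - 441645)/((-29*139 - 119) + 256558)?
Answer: -109393/126204 ≈ -0.86679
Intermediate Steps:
(222859 - 441645)/((-29*139 - 119) + 256558) = -218786/((-4031 - 119) + 256558) = -218786/(-4150 + 256558) = -218786/252408 = -218786*1/252408 = -109393/126204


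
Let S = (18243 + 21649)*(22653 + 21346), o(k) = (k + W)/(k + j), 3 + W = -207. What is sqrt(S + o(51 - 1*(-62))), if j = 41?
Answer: sqrt(41626515474390)/154 ≈ 41895.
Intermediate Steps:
W = -210 (W = -3 - 207 = -210)
o(k) = (-210 + k)/(41 + k) (o(k) = (k - 210)/(k + 41) = (-210 + k)/(41 + k))
S = 1755208108 (S = 39892*43999 = 1755208108)
sqrt(S + o(51 - 1*(-62))) = sqrt(1755208108 + (-210 + (51 - 1*(-62)))/(41 + (51 - 1*(-62)))) = sqrt(1755208108 + (-210 + (51 + 62))/(41 + (51 + 62))) = sqrt(1755208108 + (-210 + 113)/(41 + 113)) = sqrt(1755208108 - 97/154) = sqrt(270302048535/154) = sqrt(41626515474390)/154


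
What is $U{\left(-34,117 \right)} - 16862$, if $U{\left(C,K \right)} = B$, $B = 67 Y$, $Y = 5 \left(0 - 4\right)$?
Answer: $-18202$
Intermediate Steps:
$Y = -20$ ($Y = 5 \left(-4\right) = -20$)
$B = -1340$ ($B = 67 \left(-20\right) = -1340$)
$U{\left(C,K \right)} = -1340$
$U{\left(-34,117 \right)} - 16862 = -1340 - 16862 = -18202$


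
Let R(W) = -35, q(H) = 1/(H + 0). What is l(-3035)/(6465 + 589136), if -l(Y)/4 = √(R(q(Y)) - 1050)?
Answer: -4*I*√1085/595601 ≈ -0.00022122*I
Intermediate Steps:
q(H) = 1/H
l(Y) = -4*I*√1085 (l(Y) = -4*√(-35 - 1050) = -4*I*√1085)
l(-3035)/(6465 + 589136) = (-4*I*√1085)/(6465 + 589136) = -4*I*√1085/595601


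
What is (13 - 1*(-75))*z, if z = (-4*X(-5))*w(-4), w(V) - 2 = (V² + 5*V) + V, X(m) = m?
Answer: -10560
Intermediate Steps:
w(V) = 2 + V² + 6*V (w(V) = 2 + ((V² + 5*V) + V) = 2 + (V² + 6*V) = 2 + V² + 6*V)
z = -120 (z = (-4*(-5))*(2 + (-4)² + 6*(-4)) = 20*(2 + 16 - 24) = 20*(-6) = -120)
(13 - 1*(-75))*z = (13 - 1*(-75))*(-120) = (13 + 75)*(-120) = 88*(-120) = -10560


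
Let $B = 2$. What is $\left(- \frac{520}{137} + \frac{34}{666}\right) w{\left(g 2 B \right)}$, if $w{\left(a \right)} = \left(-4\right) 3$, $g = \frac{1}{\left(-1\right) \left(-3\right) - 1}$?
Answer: $\frac{683324}{15207} \approx 44.935$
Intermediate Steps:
$g = \frac{1}{2}$ ($g = \frac{1}{3 - 1} = \frac{1}{2} \approx 0.5$)
$w{\left(a \right)} = -12$
$\left(- \frac{520}{137} + \frac{34}{666}\right) w{\left(g 2 B \right)} = \left(- \frac{520}{137} + \frac{34}{666}\right) \left(-12\right) = \left(\left(-520\right) \frac{1}{137} + 34 \cdot \frac{1}{666}\right) \left(-12\right) = \left(- \frac{520}{137} + \frac{17}{333}\right) \left(-12\right) = \left(- \frac{170831}{45621}\right) \left(-12\right) = \frac{683324}{15207}$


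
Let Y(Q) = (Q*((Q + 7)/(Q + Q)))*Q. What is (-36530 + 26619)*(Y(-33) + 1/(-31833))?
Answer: -135348144316/31833 ≈ -4.2518e+6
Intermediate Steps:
Y(Q) = Q*(7/2 + Q/2) (Y(Q) = (Q*((7 + Q)/((2*Q))))*Q = (Q*((7 + Q)*(1/(2*Q))))*Q = (Q*((7 + Q)/(2*Q)))*Q = (7/2 + Q/2)*Q = Q*(7/2 + Q/2))
(-36530 + 26619)*(Y(-33) + 1/(-31833)) = (-36530 + 26619)*((1/2)*(-33)*(7 - 33) + 1/(-31833)) = -9911*((1/2)*(-33)*(-26) - 1/31833) = -9911*(429 - 1/31833) = -9911*13656356/31833 = -135348144316/31833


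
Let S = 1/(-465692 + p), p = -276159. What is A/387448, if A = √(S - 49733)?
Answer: I*√56550007757926/13064940284 ≈ 0.00057558*I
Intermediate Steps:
S = -1/741851 (S = 1/(-465692 - 276159) = 1/(-741851) = -1/741851 ≈ -1.3480e-6)
A = 2*I*√56550007757926/67441 (A = √(-1/741851 - 49733) = √(-36894475784/741851) = 2*I*√56550007757926/67441 ≈ 223.01*I)
A/387448 = (2*I*√56550007757926/67441)/387448 = (2*I*√56550007757926/67441)*(1/387448) = I*√56550007757926/13064940284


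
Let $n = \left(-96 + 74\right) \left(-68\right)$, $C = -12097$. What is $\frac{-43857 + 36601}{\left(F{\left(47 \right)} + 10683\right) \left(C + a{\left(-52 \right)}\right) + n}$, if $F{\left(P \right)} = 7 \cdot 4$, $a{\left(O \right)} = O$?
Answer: $\frac{7256}{130126443} \approx 5.5761 \cdot 10^{-5}$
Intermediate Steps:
$F{\left(P \right)} = 28$
$n = 1496$ ($n = \left(-22\right) \left(-68\right) = 1496$)
$\frac{-43857 + 36601}{\left(F{\left(47 \right)} + 10683\right) \left(C + a{\left(-52 \right)}\right) + n} = \frac{-43857 + 36601}{\left(28 + 10683\right) \left(-12097 - 52\right) + 1496} = - \frac{7256}{10711 \left(-12149\right) + 1496} = - \frac{7256}{-130127939 + 1496} = - \frac{7256}{-130126443} = \left(-7256\right) \left(- \frac{1}{130126443}\right) = \frac{7256}{130126443}$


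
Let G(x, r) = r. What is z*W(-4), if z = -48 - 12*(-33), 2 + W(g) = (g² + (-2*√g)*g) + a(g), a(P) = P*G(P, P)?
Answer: 10440 + 5568*I ≈ 10440.0 + 5568.0*I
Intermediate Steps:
a(P) = P² (a(P) = P*P = P²)
W(g) = -2 - 2*g^(3/2) + 2*g² (W(g) = -2 + ((g² + (-2*√g)*g) + g²) = -2 + ((g² - 2*g^(3/2)) + g²) = -2 + (-2*g^(3/2) + 2*g²) = -2 - 2*g^(3/2) + 2*g²)
z = 348 (z = -48 + 396 = 348)
z*W(-4) = 348*(-2 - (-16)*I + 2*(-4)²) = 348*(-2 - (-16)*I + 2*16) = 348*(-2 + 16*I + 32) = 348*(30 + 16*I) = 10440 + 5568*I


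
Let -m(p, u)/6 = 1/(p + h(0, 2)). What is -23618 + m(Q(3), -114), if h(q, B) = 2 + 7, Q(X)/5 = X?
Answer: -94473/4 ≈ -23618.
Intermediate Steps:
Q(X) = 5*X
h(q, B) = 9
m(p, u) = -6/(9 + p) (m(p, u) = -6/(p + 9) = -6/(9 + p))
-23618 + m(Q(3), -114) = -23618 - 6/(9 + 5*3) = -23618 - 6/(9 + 15) = -23618 - 6/24 = -23618 - 6*1/24 = -23618 - 1/4 = -94473/4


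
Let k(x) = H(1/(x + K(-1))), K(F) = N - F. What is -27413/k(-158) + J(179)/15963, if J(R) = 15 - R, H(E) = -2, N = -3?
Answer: 437593391/31926 ≈ 13706.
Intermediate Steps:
K(F) = -3 - F
k(x) = -2
-27413/k(-158) + J(179)/15963 = -27413/(-2) + (15 - 1*179)/15963 = -27413*(-1/2) + (15 - 179)*(1/15963) = 27413/2 - 164*1/15963 = 27413/2 - 164/15963 = 437593391/31926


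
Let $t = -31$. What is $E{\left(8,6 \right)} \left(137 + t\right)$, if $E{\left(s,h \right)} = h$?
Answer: $636$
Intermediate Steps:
$E{\left(8,6 \right)} \left(137 + t\right) = 6 \left(137 - 31\right) = 6 \cdot 106 = 636$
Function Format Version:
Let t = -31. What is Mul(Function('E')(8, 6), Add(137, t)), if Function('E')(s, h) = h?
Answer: 636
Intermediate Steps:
Mul(Function('E')(8, 6), Add(137, t)) = Mul(6, Add(137, -31)) = Mul(6, 106) = 636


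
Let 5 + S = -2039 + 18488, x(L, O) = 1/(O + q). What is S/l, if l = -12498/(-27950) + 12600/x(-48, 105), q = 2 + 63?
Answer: 229804900/29934456249 ≈ 0.0076769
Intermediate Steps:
q = 65
x(L, O) = 1/(65 + O) (x(L, O) = 1/(O + 65) = 1/(65 + O))
S = 16444 (S = -5 + (-2039 + 18488) = -5 + 16449 = 16444)
l = 29934456249/13975 (l = -12498/(-27950) + 12600/(1/(65 + 105)) = -12498*(-1/27950) + 12600/(1/170) = 6249/13975 + 12600/(1/170) = 6249/13975 + 12600*170 = 6249/13975 + 2142000 = 29934456249/13975 ≈ 2.1420e+6)
S/l = 16444/(29934456249/13975) = 16444*(13975/29934456249) = 229804900/29934456249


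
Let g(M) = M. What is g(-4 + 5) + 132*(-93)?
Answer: -12275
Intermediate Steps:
g(-4 + 5) + 132*(-93) = (-4 + 5) + 132*(-93) = 1 - 12276 = -12275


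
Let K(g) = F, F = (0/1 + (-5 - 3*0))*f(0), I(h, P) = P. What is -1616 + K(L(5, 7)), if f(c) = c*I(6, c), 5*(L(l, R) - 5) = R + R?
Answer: -1616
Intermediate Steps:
L(l, R) = 5 + 2*R/5 (L(l, R) = 5 + (R + R)/5 = 5 + (2*R)/5 = 5 + 2*R/5)
f(c) = c² (f(c) = c*c = c²)
F = 0 (F = (0/1 + (-5 - 3*0))*0² = (0*1 + (-5 + 0))*0 = (0 - 5)*0 = -5*0 = 0)
K(g) = 0
-1616 + K(L(5, 7)) = -1616 + 0 = -1616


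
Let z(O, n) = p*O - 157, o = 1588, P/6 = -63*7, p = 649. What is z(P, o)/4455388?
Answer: -1717411/4455388 ≈ -0.38547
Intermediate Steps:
P = -2646 (P = 6*(-63*7) = 6*(-441) = -2646)
z(O, n) = -157 + 649*O (z(O, n) = 649*O - 157 = -157 + 649*O)
z(P, o)/4455388 = (-157 + 649*(-2646))/4455388 = (-157 - 1717254)*(1/4455388) = -1717411*1/4455388 = -1717411/4455388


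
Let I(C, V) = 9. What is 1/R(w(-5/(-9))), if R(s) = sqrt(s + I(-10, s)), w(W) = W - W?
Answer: 1/3 ≈ 0.33333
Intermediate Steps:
w(W) = 0
R(s) = sqrt(9 + s) (R(s) = sqrt(s + 9) = sqrt(9 + s))
1/R(w(-5/(-9))) = 1/(sqrt(9 + 0)) = 1/(sqrt(9)) = 1/3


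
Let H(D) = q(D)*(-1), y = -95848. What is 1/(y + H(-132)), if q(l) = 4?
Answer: -1/95852 ≈ -1.0433e-5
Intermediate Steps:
H(D) = -4 (H(D) = 4*(-1) = -4)
1/(y + H(-132)) = 1/(-95848 - 4) = 1/(-95852) = -1/95852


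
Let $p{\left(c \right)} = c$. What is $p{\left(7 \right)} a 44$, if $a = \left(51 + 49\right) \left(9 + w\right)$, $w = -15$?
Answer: $-184800$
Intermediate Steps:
$a = -600$ ($a = \left(51 + 49\right) \left(9 - 15\right) = 100 \left(-6\right) = -600$)
$p{\left(7 \right)} a 44 = 7 \left(-600\right) 44 = \left(-4200\right) 44 = -184800$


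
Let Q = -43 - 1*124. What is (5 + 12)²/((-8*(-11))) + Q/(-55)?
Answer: 2781/440 ≈ 6.3205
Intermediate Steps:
Q = -167 (Q = -43 - 124 = -167)
(5 + 12)²/((-8*(-11))) + Q/(-55) = (5 + 12)²/((-8*(-11))) - 167/(-55) = 17²/((-4*(-22))) - 167*(-1/55) = 289/88 + 167/55 = 2781/440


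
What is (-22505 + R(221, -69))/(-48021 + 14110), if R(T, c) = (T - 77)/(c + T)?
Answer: 427577/644309 ≈ 0.66362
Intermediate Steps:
R(T, c) = (-77 + T)/(T + c)
(-22505 + R(221, -69))/(-48021 + 14110) = (-22505 + (-77 + 221)/(221 - 69))/(-48021 + 14110) = (-22505 + 144/152)/(-33911) = (-22505 + (1/152)*144)*(-1/33911) = (-22505 + 18/19)*(-1/33911) = -427577/19*(-1/33911) = 427577/644309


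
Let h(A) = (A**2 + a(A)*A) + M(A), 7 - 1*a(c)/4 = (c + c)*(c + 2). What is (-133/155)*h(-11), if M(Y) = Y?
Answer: -1132362/155 ≈ -7305.6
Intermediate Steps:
a(c) = 28 - 8*c*(2 + c) (a(c) = 28 - 4*(c + c)*(c + 2) = 28 - 4*2*c*(2 + c) = 28 - 8*c*(2 + c))
h(A) = A + A**2 + A*(28 - 16*A - 8*A**2) (h(A) = (A**2 + (28 - 16*A - 8*A**2)*A) + A = (A**2 + A*(28 - 16*A - 8*A**2)) + A = A + A**2 + A*(28 - 16*A - 8*A**2))
(-133/155)*h(-11) = (-133/155)*(-11*(29 - 15*(-11) - 8*(-11)**2)) = (-133*1/155)*(-11*(29 + 165 - 8*121)) = -(-1463)*(29 + 165 - 968)/155 = -(-1463)*(-774)/155 = -133/155*8514 = -1132362/155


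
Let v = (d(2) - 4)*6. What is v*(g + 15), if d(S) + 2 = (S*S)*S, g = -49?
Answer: -408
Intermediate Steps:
d(S) = -2 + S³ (d(S) = -2 + (S*S)*S = -2 + S²*S = -2 + S³)
v = 12 (v = ((-2 + 2³) - 4)*6 = ((-2 + 8) - 4)*6 = (6 - 4)*6 = 2*6 = 12)
v*(g + 15) = 12*(-49 + 15) = 12*(-34) = -408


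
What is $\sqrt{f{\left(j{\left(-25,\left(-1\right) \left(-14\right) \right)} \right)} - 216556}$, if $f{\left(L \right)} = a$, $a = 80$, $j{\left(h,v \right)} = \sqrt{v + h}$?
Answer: $2 i \sqrt{54119} \approx 465.27 i$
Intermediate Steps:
$j{\left(h,v \right)} = \sqrt{h + v}$
$f{\left(L \right)} = 80$
$\sqrt{f{\left(j{\left(-25,\left(-1\right) \left(-14\right) \right)} \right)} - 216556} = \sqrt{80 - 216556} = \sqrt{-216476} = 2 i \sqrt{54119}$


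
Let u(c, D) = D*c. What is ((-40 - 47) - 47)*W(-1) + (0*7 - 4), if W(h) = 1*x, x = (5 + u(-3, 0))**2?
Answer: -3354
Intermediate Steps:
x = 25 (x = (5 + 0*(-3))**2 = (5 + 0)**2 = 5**2 = 25)
W(h) = 25 (W(h) = 1*25 = 25)
((-40 - 47) - 47)*W(-1) + (0*7 - 4) = ((-40 - 47) - 47)*25 + (0*7 - 4) = (-87 - 47)*25 + (0 - 4) = -134*25 - 4 = -3350 - 4 = -3354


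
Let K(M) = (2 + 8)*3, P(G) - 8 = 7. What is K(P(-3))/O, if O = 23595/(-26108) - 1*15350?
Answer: -156648/80156279 ≈ -0.0019543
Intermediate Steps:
P(G) = 15 (P(G) = 8 + 7 = 15)
K(M) = 30 (K(M) = 10*3 = 30)
O = -400781395/26108 (O = 23595*(-1/26108) - 15350 = -23595/26108 - 15350 = -400781395/26108 ≈ -15351.)
K(P(-3))/O = 30/(-400781395/26108) = 30*(-26108/400781395) = -156648/80156279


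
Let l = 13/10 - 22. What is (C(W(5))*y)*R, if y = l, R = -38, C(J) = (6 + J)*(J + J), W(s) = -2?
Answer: -62928/5 ≈ -12586.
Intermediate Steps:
C(J) = 2*J*(6 + J) (C(J) = (6 + J)*(2*J) = 2*J*(6 + J))
l = -207/10 (l = 13*(⅒) - 22 = 13/10 - 22 = -207/10 ≈ -20.700)
y = -207/10 ≈ -20.700
(C(W(5))*y)*R = ((2*(-2)*(6 - 2))*(-207/10))*(-38) = ((2*(-2)*4)*(-207/10))*(-38) = -16*(-207/10)*(-38) = (1656/5)*(-38) = -62928/5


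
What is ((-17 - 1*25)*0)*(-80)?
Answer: 0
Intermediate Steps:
((-17 - 1*25)*0)*(-80) = ((-17 - 25)*0)*(-80) = -42*0*(-80) = 0*(-80) = 0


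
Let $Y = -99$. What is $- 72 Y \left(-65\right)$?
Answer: $-463320$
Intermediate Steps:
$- 72 Y \left(-65\right) = \left(-72\right) \left(-99\right) \left(-65\right) = 7128 \left(-65\right) = -463320$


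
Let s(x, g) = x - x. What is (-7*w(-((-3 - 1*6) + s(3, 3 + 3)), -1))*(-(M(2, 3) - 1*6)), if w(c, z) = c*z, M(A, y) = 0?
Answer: 378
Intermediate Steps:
s(x, g) = 0
(-7*w(-((-3 - 1*6) + s(3, 3 + 3)), -1))*(-(M(2, 3) - 1*6)) = (-7*(-((-3 - 1*6) + 0))*(-1))*(-(0 - 1*6)) = (-7*(-((-3 - 6) + 0))*(-1))*(-(0 - 6)) = (-7*(-(-9 + 0))*(-1))*(-1*(-6)) = -7*(-1*(-9))*(-1)*6 = -63*(-1)*6 = -7*(-9)*6 = 63*6 = 378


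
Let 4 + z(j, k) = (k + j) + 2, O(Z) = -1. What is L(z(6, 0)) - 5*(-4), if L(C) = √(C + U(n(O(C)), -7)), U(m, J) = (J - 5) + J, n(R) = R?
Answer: 20 + I*√15 ≈ 20.0 + 3.873*I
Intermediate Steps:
U(m, J) = -5 + 2*J (U(m, J) = (-5 + J) + J = -5 + 2*J)
z(j, k) = -2 + j + k (z(j, k) = -4 + ((k + j) + 2) = -4 + ((j + k) + 2) = -4 + (2 + j + k) = -2 + j + k)
L(C) = √(-19 + C) (L(C) = √(C + (-5 + 2*(-7))) = √(C + (-5 - 14)) = √(C - 19) = √(-19 + C))
L(z(6, 0)) - 5*(-4) = √(-19 + (-2 + 6 + 0)) - 5*(-4) = √(-19 + 4) - 1*(-20) = √(-15) + 20 = I*√15 + 20 = 20 + I*√15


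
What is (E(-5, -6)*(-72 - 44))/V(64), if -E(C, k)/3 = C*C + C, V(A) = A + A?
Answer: 435/8 ≈ 54.375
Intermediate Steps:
V(A) = 2*A
E(C, k) = -3*C - 3*C² (E(C, k) = -3*(C*C + C) = -3*(C² + C) = -3*(C + C²) = -3*C - 3*C²)
(E(-5, -6)*(-72 - 44))/V(64) = ((-3*(-5)*(1 - 5))*(-72 - 44))/((2*64)) = (-3*(-5)*(-4)*(-116))/128 = -60*(-116)*(1/128) = 6960*(1/128) = 435/8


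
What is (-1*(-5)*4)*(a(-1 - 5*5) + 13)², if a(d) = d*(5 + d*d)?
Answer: 6260844980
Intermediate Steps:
a(d) = d*(5 + d²)
(-1*(-5)*4)*(a(-1 - 5*5) + 13)² = (-1*(-5)*4)*((-1 - 5*5)*(5 + (-1 - 5*5)²) + 13)² = (5*4)*((-1 - 25)*(5 + (-1 - 25)²) + 13)² = 20*(-26*(5 + (-26)²) + 13)² = 20*(-26*(5 + 676) + 13)² = 20*(-26*681 + 13)² = 20*(-17706 + 13)² = 20*(-17693)² = 20*313042249 = 6260844980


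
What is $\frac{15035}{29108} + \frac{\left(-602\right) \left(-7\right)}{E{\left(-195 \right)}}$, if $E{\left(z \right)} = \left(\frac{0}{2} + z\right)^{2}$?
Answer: $\frac{694366987}{1106831700} \approx 0.62735$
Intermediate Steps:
$E{\left(z \right)} = z^{2}$ ($E{\left(z \right)} = \left(0 \cdot \frac{1}{2} + z\right)^{2} = \left(0 + z\right)^{2} = z^{2}$)
$\frac{15035}{29108} + \frac{\left(-602\right) \left(-7\right)}{E{\left(-195 \right)}} = \frac{15035}{29108} + \frac{\left(-602\right) \left(-7\right)}{\left(-195\right)^{2}} = 15035 \cdot \frac{1}{29108} + \frac{4214}{38025} = \frac{15035}{29108} + 4214 \cdot \frac{1}{38025} = \frac{15035}{29108} + \frac{4214}{38025} = \frac{694366987}{1106831700}$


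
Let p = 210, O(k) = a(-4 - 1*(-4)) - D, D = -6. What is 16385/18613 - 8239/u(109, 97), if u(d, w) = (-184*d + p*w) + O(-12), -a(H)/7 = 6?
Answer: -148797477/5174414 ≈ -28.756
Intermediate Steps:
a(H) = -42 (a(H) = -7*6 = -42)
O(k) = -36 (O(k) = -42 - 1*(-6) = -42 + 6 = -36)
u(d, w) = -36 - 184*d + 210*w (u(d, w) = (-184*d + 210*w) - 36 = -36 - 184*d + 210*w)
16385/18613 - 8239/u(109, 97) = 16385/18613 - 8239/(-36 - 184*109 + 210*97) = 16385*(1/18613) - 8239/(-36 - 20056 + 20370) = 16385/18613 - 8239/278 = -148797477/5174414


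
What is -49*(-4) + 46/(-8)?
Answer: 761/4 ≈ 190.25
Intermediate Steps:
-49*(-4) + 46/(-8) = 196 + 46*(-1/8) = 196 - 23/4 = 761/4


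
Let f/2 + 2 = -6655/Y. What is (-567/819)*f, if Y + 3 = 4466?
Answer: 280458/58019 ≈ 4.8339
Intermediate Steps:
Y = 4463 (Y = -3 + 4466 = 4463)
f = -31162/4463 (f = -4 + 2*(-6655/4463) = -4 - 13310/4463 = -31162/4463 ≈ -6.9823)
(-567/819)*f = -567/819*(-31162/4463) = -567*1/819*(-31162/4463) = -9/13*(-31162/4463) = 280458/58019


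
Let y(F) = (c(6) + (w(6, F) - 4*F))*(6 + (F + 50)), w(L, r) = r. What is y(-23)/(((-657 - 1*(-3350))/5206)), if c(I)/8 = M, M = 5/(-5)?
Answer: 10479678/2693 ≈ 3891.4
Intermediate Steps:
M = -1 (M = 5*(-1/5) = -1)
c(I) = -8 (c(I) = 8*(-1) = -8)
y(F) = (-8 - 3*F)*(56 + F) (y(F) = (-8 + (F - 4*F))*(6 + (F + 50)) = (-8 - 3*F)*(6 + (50 + F)) = (-8 - 3*F)*(56 + F))
y(-23)/(((-657 - 1*(-3350))/5206)) = (-448 - 176*(-23) - 3*(-23)**2)/(((-657 - 1*(-3350))/5206)) = (-448 + 4048 - 3*529)/(((-657 + 3350)*(1/5206))) = (-448 + 4048 - 1587)/((2693*(1/5206))) = 2013/(2693/5206) = 2013*(5206/2693) = 10479678/2693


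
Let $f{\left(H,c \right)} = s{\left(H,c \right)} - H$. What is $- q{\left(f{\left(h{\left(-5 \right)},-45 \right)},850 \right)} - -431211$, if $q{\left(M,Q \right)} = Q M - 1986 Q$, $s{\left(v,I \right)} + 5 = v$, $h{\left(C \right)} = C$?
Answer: $2123561$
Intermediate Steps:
$s{\left(v,I \right)} = -5 + v$
$f{\left(H,c \right)} = -5$ ($f{\left(H,c \right)} = \left(-5 + H\right) - H = -5$)
$q{\left(M,Q \right)} = - 1986 Q + M Q$ ($q{\left(M,Q \right)} = M Q - 1986 Q = - 1986 Q + M Q$)
$- q{\left(f{\left(h{\left(-5 \right)},-45 \right)},850 \right)} - -431211 = - 850 \left(-1986 - 5\right) - -431211 = - 850 \left(-1991\right) + 431211 = \left(-1\right) \left(-1692350\right) + 431211 = 1692350 + 431211 = 2123561$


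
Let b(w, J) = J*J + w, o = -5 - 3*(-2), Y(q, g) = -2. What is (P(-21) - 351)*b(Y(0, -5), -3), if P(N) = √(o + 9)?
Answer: -2457 + 7*√10 ≈ -2434.9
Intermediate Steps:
o = 1 (o = -5 + 6 = 1)
b(w, J) = w + J² (b(w, J) = J² + w = w + J²)
P(N) = √10 (P(N) = √(1 + 9) = √10)
(P(-21) - 351)*b(Y(0, -5), -3) = (√10 - 351)*(-2 + (-3)²) = (-351 + √10)*(-2 + 9) = (-351 + √10)*7 = -2457 + 7*√10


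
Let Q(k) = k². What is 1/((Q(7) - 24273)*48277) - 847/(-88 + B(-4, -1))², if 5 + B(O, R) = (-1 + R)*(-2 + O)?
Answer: -990534361217/7672840496928 ≈ -0.12910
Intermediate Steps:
B(O, R) = -5 + (-1 + R)*(-2 + O)
1/((Q(7) - 24273)*48277) - 847/(-88 + B(-4, -1))² = 1/(7² - 24273*48277) - 847/(-88 + (-3 - 1*(-4) - 2*(-1) - 4*(-1)))² = (1/48277)/(49 - 24273) - 847/(-88 + (-3 + 4 + 2 + 4))² = (1/48277)/(-24224) - 847/(-88 + 7)² = -1/24224*1/48277 - 847/((-81)²) = -1/1169462048 - 847/6561 = -990534361217/7672840496928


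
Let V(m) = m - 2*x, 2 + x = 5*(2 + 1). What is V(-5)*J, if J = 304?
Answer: -9424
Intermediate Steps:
x = 13 (x = -2 + 5*(2 + 1) = -2 + 5*3 = -2 + 15 = 13)
V(m) = -26 + m (V(m) = m - 2*13 = m - 26 = -26 + m)
V(-5)*J = (-26 - 5)*304 = -31*304 = -9424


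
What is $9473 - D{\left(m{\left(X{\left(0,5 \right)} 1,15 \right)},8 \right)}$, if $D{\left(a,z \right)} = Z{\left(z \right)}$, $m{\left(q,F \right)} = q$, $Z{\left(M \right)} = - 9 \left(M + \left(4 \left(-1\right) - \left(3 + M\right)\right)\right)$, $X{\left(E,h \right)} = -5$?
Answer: $9410$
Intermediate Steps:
$Z{\left(M \right)} = 63$ ($Z{\left(M \right)} = - 9 \left(M - \left(7 + M\right)\right) = \left(-9\right) \left(-7\right) = 63$)
$D{\left(a,z \right)} = 63$
$9473 - D{\left(m{\left(X{\left(0,5 \right)} 1,15 \right)},8 \right)} = 9473 - 63 = 9410$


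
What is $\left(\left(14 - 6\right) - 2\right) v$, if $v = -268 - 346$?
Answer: $-3684$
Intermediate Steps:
$v = -614$ ($v = -268 - 346 = -614$)
$\left(\left(14 - 6\right) - 2\right) v = \left(\left(14 - 6\right) - 2\right) \left(-614\right) = \left(8 + \left(-5 + 3\right)\right) \left(-614\right) = \left(8 - 2\right) \left(-614\right) = 6 \left(-614\right) = -3684$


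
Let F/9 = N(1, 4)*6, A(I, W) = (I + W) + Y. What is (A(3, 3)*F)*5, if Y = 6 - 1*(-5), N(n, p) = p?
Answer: 18360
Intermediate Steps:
Y = 11 (Y = 6 + 5 = 11)
A(I, W) = 11 + I + W (A(I, W) = (I + W) + 11 = 11 + I + W)
F = 216 (F = 9*(4*6) = 9*24 = 216)
(A(3, 3)*F)*5 = ((11 + 3 + 3)*216)*5 = (17*216)*5 = 3672*5 = 18360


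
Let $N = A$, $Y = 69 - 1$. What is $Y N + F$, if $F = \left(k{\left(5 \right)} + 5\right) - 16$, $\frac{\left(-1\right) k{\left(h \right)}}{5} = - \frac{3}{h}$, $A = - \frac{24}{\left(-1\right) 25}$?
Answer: $\frac{1432}{25} \approx 57.28$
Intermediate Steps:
$A = \frac{24}{25}$ ($A = - \frac{24}{-25} = \left(-24\right) \left(- \frac{1}{25}\right) = \frac{24}{25} \approx 0.96$)
$k{\left(h \right)} = \frac{15}{h}$ ($k{\left(h \right)} = - 5 \left(- \frac{3}{h}\right) = \frac{15}{h}$)
$Y = 68$ ($Y = 69 - 1 = 68$)
$N = \frac{24}{25} \approx 0.96$
$F = -8$ ($F = \left(\frac{15}{5} + 5\right) - 16 = \left(15 \cdot \frac{1}{5} + 5\right) - 16 = \left(3 + 5\right) - 16 = 8 - 16 = -8$)
$Y N + F = 68 \cdot \frac{24}{25} - 8 = \frac{1632}{25} - 8 = \frac{1432}{25}$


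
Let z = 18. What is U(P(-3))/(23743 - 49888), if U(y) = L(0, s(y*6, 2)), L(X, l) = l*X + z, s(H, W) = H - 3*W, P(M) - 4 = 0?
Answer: -2/2905 ≈ -0.00068847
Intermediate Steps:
P(M) = 4 (P(M) = 4 + 0 = 4)
L(X, l) = 18 + X*l (L(X, l) = l*X + 18 = X*l + 18 = 18 + X*l)
U(y) = 18 (U(y) = 18 + 0*(y*6 - 3*2) = 18 + 0*(6*y - 6) = 18 + 0*(-6 + 6*y) = 18 + 0 = 18)
U(P(-3))/(23743 - 49888) = 18/(23743 - 49888) = 18/(-26145) = 18*(-1/26145) = -2/2905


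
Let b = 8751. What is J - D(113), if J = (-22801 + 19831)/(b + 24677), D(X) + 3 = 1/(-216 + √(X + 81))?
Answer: 1132155879/388282934 + √194/46462 ≈ 2.9161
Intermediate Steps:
D(X) = -3 + 1/(-216 + √(81 + X)) (D(X) = -3 + 1/(-216 + √(X + 81)) = -3 + 1/(-216 + √(81 + X)))
J = -1485/16714 (J = (-22801 + 19831)/(8751 + 24677) = -2970/33428 = -2970*1/33428 = -1485/16714 ≈ -0.088848)
J - D(113) = -1485/16714 - (649 - 3*√(81 + 113))/(-216 + √(81 + 113)) = -1485/16714 - (649 - 3*√194)/(-216 + √194)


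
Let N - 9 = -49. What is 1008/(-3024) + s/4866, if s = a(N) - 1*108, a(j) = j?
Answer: -295/811 ≈ -0.36375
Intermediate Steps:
N = -40 (N = 9 - 49 = -40)
s = -148 (s = -40 - 1*108 = -40 - 108 = -148)
1008/(-3024) + s/4866 = 1008/(-3024) - 148/4866 = 1008*(-1/3024) - 148*1/4866 = -⅓ - 74/2433 = -295/811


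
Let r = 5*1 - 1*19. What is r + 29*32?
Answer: 914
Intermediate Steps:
r = -14 (r = 5 - 19 = -14)
r + 29*32 = -14 + 29*32 = -14 + 928 = 914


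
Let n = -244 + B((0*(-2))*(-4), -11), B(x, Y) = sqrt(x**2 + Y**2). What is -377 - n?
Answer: -144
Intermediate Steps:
B(x, Y) = sqrt(Y**2 + x**2)
n = -233 (n = -244 + sqrt((-11)**2 + ((0*(-2))*(-4))**2) = -244 + sqrt(121 + (0*(-4))**2) = -244 + sqrt(121 + 0**2) = -244 + sqrt(121 + 0) = -244 + sqrt(121) = -244 + 11 = -233)
-377 - n = -377 - 1*(-233) = -377 + 233 = -144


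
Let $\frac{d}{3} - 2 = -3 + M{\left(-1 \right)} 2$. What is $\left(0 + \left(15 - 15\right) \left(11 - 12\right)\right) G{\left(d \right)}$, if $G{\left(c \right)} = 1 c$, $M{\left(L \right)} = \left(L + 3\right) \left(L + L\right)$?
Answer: $0$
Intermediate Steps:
$M{\left(L \right)} = 2 L \left(3 + L\right)$ ($M{\left(L \right)} = \left(3 + L\right) 2 L = 2 L \left(3 + L\right)$)
$d = -27$ ($d = 6 + 3 \left(-3 + 2 \left(-1\right) \left(3 - 1\right) 2\right) = 6 + 3 \left(-3 + 2 \left(-1\right) 2 \cdot 2\right) = 6 + 3 \left(-3 - 8\right) = 6 + 3 \left(-11\right) = 6 - 33 = -27$)
$G{\left(c \right)} = c$
$\left(0 + \left(15 - 15\right) \left(11 - 12\right)\right) G{\left(d \right)} = \left(0 + \left(15 - 15\right) \left(11 - 12\right)\right) \left(-27\right) = \left(0 + 0 \left(-1\right)\right) \left(-27\right) = \left(0 + 0\right) \left(-27\right) = 0 \left(-27\right) = 0$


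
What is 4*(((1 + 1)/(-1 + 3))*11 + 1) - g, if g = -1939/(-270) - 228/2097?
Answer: 2574733/62910 ≈ 40.927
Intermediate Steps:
g = 444947/62910 (g = -1939*(-1/270) - 228*1/2097 = 1939/270 - 76/699 = 444947/62910 ≈ 7.0728)
4*(((1 + 1)/(-1 + 3))*11 + 1) - g = 4*(((1 + 1)/(-1 + 3))*11 + 1) - 1*444947/62910 = 4*((2/2)*11 + 1) - 444947/62910 = 4*((2*(1/2))*11 + 1) - 444947/62910 = 4*(1*11 + 1) - 444947/62910 = 4*(11 + 1) - 444947/62910 = 4*12 - 444947/62910 = 48 - 444947/62910 = 2574733/62910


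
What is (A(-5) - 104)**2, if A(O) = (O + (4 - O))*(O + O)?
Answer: 20736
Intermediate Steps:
A(O) = 8*O (A(O) = 4*(2*O) = 8*O)
(A(-5) - 104)**2 = (8*(-5) - 104)**2 = (-40 - 104)**2 = (-144)**2 = 20736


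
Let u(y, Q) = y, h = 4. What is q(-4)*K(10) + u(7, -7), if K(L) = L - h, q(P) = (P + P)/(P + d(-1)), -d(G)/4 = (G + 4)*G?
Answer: 1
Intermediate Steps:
d(G) = -4*G*(4 + G) (d(G) = -4*(G + 4)*G = -4*(4 + G)*G = -4*G*(4 + G))
q(P) = 2*P/(12 + P) (q(P) = (P + P)/(P - 4*(-1)*(4 - 1)) = (2*P)/(P - 4*(-1)*3) = (2*P)/(P + 12) = (2*P)/(12 + P) = 2*P/(12 + P))
K(L) = -4 + L (K(L) = L - 1*4 = L - 4 = -4 + L)
q(-4)*K(10) + u(7, -7) = (2*(-4)/(12 - 4))*(-4 + 10) + 7 = (2*(-4)/8)*6 + 7 = (2*(-4)*(⅛))*6 + 7 = -1*6 + 7 = -6 + 7 = 1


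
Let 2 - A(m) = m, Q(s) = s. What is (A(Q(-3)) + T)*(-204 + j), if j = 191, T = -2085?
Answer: 27040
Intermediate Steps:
A(m) = 2 - m
(A(Q(-3)) + T)*(-204 + j) = ((2 - 1*(-3)) - 2085)*(-204 + 191) = ((2 + 3) - 2085)*(-13) = (5 - 2085)*(-13) = -2080*(-13) = 27040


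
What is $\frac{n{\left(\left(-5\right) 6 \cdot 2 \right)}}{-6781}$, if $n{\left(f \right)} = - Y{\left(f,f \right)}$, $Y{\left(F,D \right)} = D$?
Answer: $- \frac{60}{6781} \approx -0.0088482$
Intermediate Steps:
$n{\left(f \right)} = - f$
$\frac{n{\left(\left(-5\right) 6 \cdot 2 \right)}}{-6781} = \frac{\left(-1\right) \left(-5\right) 6 \cdot 2}{-6781} = - \left(-30\right) 2 \left(- \frac{1}{6781}\right) = \left(-1\right) \left(-60\right) \left(- \frac{1}{6781}\right) = 60 \left(- \frac{1}{6781}\right) = - \frac{60}{6781}$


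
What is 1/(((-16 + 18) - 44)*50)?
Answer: -1/2100 ≈ -0.00047619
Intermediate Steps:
1/(((-16 + 18) - 44)*50) = 1/((2 - 44)*50) = 1/(-42*50) = 1/(-2100) = -1/2100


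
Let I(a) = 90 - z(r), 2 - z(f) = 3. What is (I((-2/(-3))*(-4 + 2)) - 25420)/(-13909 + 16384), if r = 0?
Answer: -8443/825 ≈ -10.234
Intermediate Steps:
z(f) = -1 (z(f) = 2 - 1*3 = 2 - 3 = -1)
I(a) = 91 (I(a) = 90 - 1*(-1) = 90 + 1 = 91)
(I((-2/(-3))*(-4 + 2)) - 25420)/(-13909 + 16384) = (91 - 25420)/(-13909 + 16384) = -25329/2475 = -25329*1/2475 = -8443/825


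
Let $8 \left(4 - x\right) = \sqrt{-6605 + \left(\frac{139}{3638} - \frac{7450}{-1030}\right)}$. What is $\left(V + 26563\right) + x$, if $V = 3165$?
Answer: $29732 - \frac{i \sqrt{926390936880902}}{2997712} \approx 29732.0 - 10.153 i$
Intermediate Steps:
$x = 4 - \frac{i \sqrt{926390936880902}}{2997712}$ ($x = 4 - \frac{\sqrt{-6605 + \left(\frac{139}{3638} - \frac{7450}{-1030}\right)}}{8} = 4 - \frac{\sqrt{-6605 + \left(139 \cdot \frac{1}{3638} - - \frac{745}{103}\right)}}{8} = 4 - \frac{\sqrt{-6605 + \left(\frac{139}{3638} + \frac{745}{103}\right)}}{8} = 4 - \frac{\sqrt{-6605 + \frac{2724627}{374714}}}{8} = 4 - \frac{\sqrt{- \frac{2472261343}{374714}}}{8} = 4 - \frac{\frac{1}{374714} i \sqrt{926390936880902}}{8} = 4 - \frac{i \sqrt{926390936880902}}{2997712} \approx 4.0 - 10.153 i$)
$\left(V + 26563\right) + x = \left(3165 + 26563\right) + \left(4 - \frac{i \sqrt{926390936880902}}{2997712}\right) = 29728 + \left(4 - \frac{i \sqrt{926390936880902}}{2997712}\right) = 29732 - \frac{i \sqrt{926390936880902}}{2997712}$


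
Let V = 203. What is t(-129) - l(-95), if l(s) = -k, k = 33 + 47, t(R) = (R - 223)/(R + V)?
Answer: 2784/37 ≈ 75.243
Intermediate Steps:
t(R) = (-223 + R)/(203 + R) (t(R) = (R - 223)/(R + 203) = (-223 + R)/(203 + R))
k = 80
l(s) = -80 (l(s) = -1*80 = -80)
t(-129) - l(-95) = (-223 - 129)/(203 - 129) - 1*(-80) = -352/74 + 80 = (1/74)*(-352) + 80 = -176/37 + 80 = 2784/37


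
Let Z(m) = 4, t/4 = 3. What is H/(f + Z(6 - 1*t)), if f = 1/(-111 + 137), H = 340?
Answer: 1768/21 ≈ 84.190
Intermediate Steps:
t = 12 (t = 4*3 = 12)
f = 1/26 ≈ 0.038462
H/(f + Z(6 - 1*t)) = 340/(1/26 + 4) = 340/(105/26) = 340*(26/105) = 1768/21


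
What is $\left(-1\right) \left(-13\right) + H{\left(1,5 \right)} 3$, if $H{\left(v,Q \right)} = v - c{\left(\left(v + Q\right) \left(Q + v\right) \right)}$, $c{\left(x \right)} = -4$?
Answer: $28$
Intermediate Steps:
$H{\left(v,Q \right)} = 4 + v$ ($H{\left(v,Q \right)} = v - -4 = v + 4 = 4 + v$)
$\left(-1\right) \left(-13\right) + H{\left(1,5 \right)} 3 = \left(-1\right) \left(-13\right) + \left(4 + 1\right) 3 = 13 + 5 \cdot 3 = 13 + 15 = 28$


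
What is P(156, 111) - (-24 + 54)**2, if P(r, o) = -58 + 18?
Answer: -940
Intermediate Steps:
P(r, o) = -40
P(156, 111) - (-24 + 54)**2 = -40 - (-24 + 54)**2 = -40 - 1*30**2 = -40 - 1*900 = -40 - 900 = -940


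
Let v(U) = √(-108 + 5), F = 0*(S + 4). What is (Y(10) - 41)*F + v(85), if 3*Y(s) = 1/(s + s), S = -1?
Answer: I*√103 ≈ 10.149*I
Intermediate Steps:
F = 0 (F = 0*(-1 + 4) = 0*3 = 0)
v(U) = I*√103 (v(U) = √(-103) = I*√103)
Y(s) = 1/(6*s) (Y(s) = 1/(3*(s + s)) = 1/(3*((2*s))) = (1/(2*s))/3 = 1/(6*s))
(Y(10) - 41)*F + v(85) = ((⅙)/10 - 41)*0 + I*√103 = ((⅙)*(⅒) - 41)*0 + I*√103 = (1/60 - 41)*0 + I*√103 = -2459/60*0 + I*√103 = 0 + I*√103 = I*√103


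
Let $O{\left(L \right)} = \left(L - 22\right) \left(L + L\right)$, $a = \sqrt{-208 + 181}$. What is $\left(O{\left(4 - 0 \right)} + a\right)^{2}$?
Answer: $20709 - 864 i \sqrt{3} \approx 20709.0 - 1496.5 i$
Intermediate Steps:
$a = 3 i \sqrt{3}$ ($a = \sqrt{-27} = 3 i \sqrt{3} \approx 5.1962 i$)
$O{\left(L \right)} = 2 L \left(-22 + L\right)$ ($O{\left(L \right)} = \left(-22 + L\right) 2 L = 2 L \left(-22 + L\right)$)
$\left(O{\left(4 - 0 \right)} + a\right)^{2} = \left(2 \left(4 - 0\right) \left(-22 + \left(4 - 0\right)\right) + 3 i \sqrt{3}\right)^{2} = \left(2 \left(4 + 0\right) \left(-22 + \left(4 + 0\right)\right) + 3 i \sqrt{3}\right)^{2} = \left(2 \cdot 4 \left(-22 + 4\right) + 3 i \sqrt{3}\right)^{2} = \left(2 \cdot 4 \left(-18\right) + 3 i \sqrt{3}\right)^{2} = \left(-144 + 3 i \sqrt{3}\right)^{2}$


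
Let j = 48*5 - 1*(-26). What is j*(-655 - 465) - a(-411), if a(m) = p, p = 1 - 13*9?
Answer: -297804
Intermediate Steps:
j = 266 (j = 240 + 26 = 266)
p = -116 (p = 1 - 117 = -116)
a(m) = -116
j*(-655 - 465) - a(-411) = 266*(-655 - 465) - 1*(-116) = 266*(-1120) + 116 = -297920 + 116 = -297804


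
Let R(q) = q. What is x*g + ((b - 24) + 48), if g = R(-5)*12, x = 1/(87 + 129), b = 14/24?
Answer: 875/36 ≈ 24.306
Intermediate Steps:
b = 7/12 (b = 14*(1/24) = 7/12 ≈ 0.58333)
x = 1/216 ≈ 0.0046296
g = -60 (g = -5*12 = -60)
x*g + ((b - 24) + 48) = (1/216)*(-60) + ((7/12 - 24) + 48) = -5/18 + (-281/12 + 48) = -5/18 + 295/12 = 875/36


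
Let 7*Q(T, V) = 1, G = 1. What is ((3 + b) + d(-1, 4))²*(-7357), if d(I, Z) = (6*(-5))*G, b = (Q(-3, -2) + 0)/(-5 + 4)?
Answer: -37941100/7 ≈ -5.4202e+6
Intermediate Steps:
Q(T, V) = ⅐ (Q(T, V) = (⅐)*1 = ⅐)
b = -⅐ (b = (⅐ + 0)/(-5 + 4) = (⅐)/(-1) = (⅐)*(-1) = -⅐ ≈ -0.14286)
d(I, Z) = -30 (d(I, Z) = (6*(-5))*1 = -30*1 = -30)
((3 + b) + d(-1, 4))²*(-7357) = ((3 - ⅐) - 30)²*(-7357) = (20/7 - 30)²*(-7357) = (-190/7)²*(-7357) = (36100/49)*(-7357) = -37941100/7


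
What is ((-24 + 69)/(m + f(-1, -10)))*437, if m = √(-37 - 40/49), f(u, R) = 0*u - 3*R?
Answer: 28907550/45953 - 137655*I*√1853/45953 ≈ 629.07 - 128.95*I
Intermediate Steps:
f(u, R) = -3*R (f(u, R) = 0 - 3*R = -3*R)
m = I*√1853/7 (m = √(-37 - 40*1/49) = √(-37 - 40/49) = √(-1853/49) = I*√1853/7 ≈ 6.1495*I)
((-24 + 69)/(m + f(-1, -10)))*437 = ((-24 + 69)/(I*√1853/7 - 3*(-10)))*437 = (45/(I*√1853/7 + 30))*437 = (45/(30 + I*√1853/7))*437 = 19665/(30 + I*√1853/7)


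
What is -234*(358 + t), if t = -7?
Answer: -82134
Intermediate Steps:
-234*(358 + t) = -234*(358 - 7) = -234*351 = -82134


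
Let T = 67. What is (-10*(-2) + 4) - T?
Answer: -43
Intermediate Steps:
(-10*(-2) + 4) - T = (-10*(-2) + 4) - 1*67 = (20 + 4) - 67 = 24 - 67 = -43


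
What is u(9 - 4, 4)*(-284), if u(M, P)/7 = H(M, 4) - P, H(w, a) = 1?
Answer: 5964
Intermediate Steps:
u(M, P) = 7 - 7*P (u(M, P) = 7*(1 - P) = 7 - 7*P)
u(9 - 4, 4)*(-284) = (7 - 7*4)*(-284) = (7 - 28)*(-284) = -21*(-284) = 5964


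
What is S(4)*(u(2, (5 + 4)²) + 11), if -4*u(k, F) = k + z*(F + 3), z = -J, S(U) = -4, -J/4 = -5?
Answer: -1722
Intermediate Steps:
J = 20 (J = -4*(-5) = 20)
z = -20 (z = -1*20 = -20)
u(k, F) = 15 + 5*F - k/4 (u(k, F) = -(k - 20*(F + 3))/4 = -(k - 20*(3 + F))/4 = -(k + (-60 - 20*F))/4 = -(-60 + k - 20*F)/4 = 15 + 5*F - k/4)
S(4)*(u(2, (5 + 4)²) + 11) = -4*((15 + 5*(5 + 4)² - ¼*2) + 11) = -4*((15 + 5*9² - ½) + 11) = -4*((15 + 5*81 - ½) + 11) = -4*((15 + 405 - ½) + 11) = -4*(839/2 + 11) = -4*861/2 = -1722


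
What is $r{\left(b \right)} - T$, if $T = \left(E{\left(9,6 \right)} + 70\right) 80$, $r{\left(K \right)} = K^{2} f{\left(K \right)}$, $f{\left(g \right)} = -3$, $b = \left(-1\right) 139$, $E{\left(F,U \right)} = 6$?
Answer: $-64043$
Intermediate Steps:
$b = -139$
$r{\left(K \right)} = - 3 K^{2}$ ($r{\left(K \right)} = K^{2} \left(-3\right) = - 3 K^{2}$)
$T = 6080$ ($T = \left(6 + 70\right) 80 = 76 \cdot 80 = 6080$)
$r{\left(b \right)} - T = - 3 \left(-139\right)^{2} - 6080 = \left(-3\right) 19321 - 6080 = -57963 - 6080 = -64043$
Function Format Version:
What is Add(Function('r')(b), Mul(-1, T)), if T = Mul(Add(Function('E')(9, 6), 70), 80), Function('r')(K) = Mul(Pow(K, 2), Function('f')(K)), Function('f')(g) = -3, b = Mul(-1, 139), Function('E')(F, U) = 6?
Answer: -64043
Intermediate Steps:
b = -139
Function('r')(K) = Mul(-3, Pow(K, 2)) (Function('r')(K) = Mul(Pow(K, 2), -3) = Mul(-3, Pow(K, 2)))
T = 6080 (T = Mul(Add(6, 70), 80) = Mul(76, 80) = 6080)
Add(Function('r')(b), Mul(-1, T)) = Add(Mul(-3, Pow(-139, 2)), Mul(-1, 6080)) = Add(Mul(-3, 19321), -6080) = Add(-57963, -6080) = -64043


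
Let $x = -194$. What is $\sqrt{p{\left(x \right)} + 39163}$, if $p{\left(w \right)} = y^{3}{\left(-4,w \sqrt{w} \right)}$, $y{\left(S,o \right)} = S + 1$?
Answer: $4 \sqrt{2446} \approx 197.83$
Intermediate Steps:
$y{\left(S,o \right)} = 1 + S$
$p{\left(w \right)} = -27$ ($p{\left(w \right)} = \left(1 - 4\right)^{3} = \left(-3\right)^{3} = -27$)
$\sqrt{p{\left(x \right)} + 39163} = \sqrt{-27 + 39163} = \sqrt{39136} = 4 \sqrt{2446}$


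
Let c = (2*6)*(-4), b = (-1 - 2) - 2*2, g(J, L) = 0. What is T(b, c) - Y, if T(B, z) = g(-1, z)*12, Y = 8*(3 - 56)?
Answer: 424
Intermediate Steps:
Y = -424 (Y = 8*(-53) = -424)
b = -7 (b = -3 - 4 = -7)
c = -48 (c = 12*(-4) = -48)
T(B, z) = 0 (T(B, z) = 0*12 = 0)
T(b, c) - Y = 0 - 1*(-424) = 0 + 424 = 424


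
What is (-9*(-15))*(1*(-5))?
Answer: -675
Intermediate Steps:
(-9*(-15))*(1*(-5)) = 135*(-5) = -675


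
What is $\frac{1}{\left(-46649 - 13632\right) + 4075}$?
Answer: $- \frac{1}{56206} \approx -1.7792 \cdot 10^{-5}$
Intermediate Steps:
$\frac{1}{\left(-46649 - 13632\right) + 4075} = \frac{1}{-60281 + 4075} = \frac{1}{-56206} = - \frac{1}{56206}$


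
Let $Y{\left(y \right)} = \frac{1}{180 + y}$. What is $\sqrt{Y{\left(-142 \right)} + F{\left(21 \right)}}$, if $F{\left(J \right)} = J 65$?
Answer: $\frac{\sqrt{1971098}}{38} \approx 36.946$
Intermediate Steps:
$F{\left(J \right)} = 65 J$
$\sqrt{Y{\left(-142 \right)} + F{\left(21 \right)}} = \sqrt{\frac{1}{180 - 142} + 65 \cdot 21} = \sqrt{\frac{1}{38} + 1365} = \sqrt{\frac{51871}{38}} = \frac{\sqrt{1971098}}{38}$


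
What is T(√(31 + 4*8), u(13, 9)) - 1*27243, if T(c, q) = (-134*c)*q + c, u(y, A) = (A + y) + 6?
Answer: -27243 - 11253*√7 ≈ -57016.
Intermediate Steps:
u(y, A) = 6 + A + y
T(c, q) = c - 134*c*q (T(c, q) = -134*c*q + c = c - 134*c*q)
T(√(31 + 4*8), u(13, 9)) - 1*27243 = √(31 + 4*8)*(1 - 134*(6 + 9 + 13)) - 1*27243 = √(31 + 32)*(1 - 134*28) - 27243 = √63*(1 - 3752) - 27243 = (3*√7)*(-3751) - 27243 = -11253*√7 - 27243 = -27243 - 11253*√7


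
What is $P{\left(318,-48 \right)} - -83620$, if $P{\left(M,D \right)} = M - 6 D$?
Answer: $84226$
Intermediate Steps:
$P{\left(318,-48 \right)} - -83620 = \left(318 - -288\right) - -83620 = \left(318 + 288\right) + 83620 = 606 + 83620 = 84226$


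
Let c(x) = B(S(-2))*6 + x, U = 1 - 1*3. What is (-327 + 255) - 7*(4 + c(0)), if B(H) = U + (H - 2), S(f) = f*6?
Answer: 572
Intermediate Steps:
U = -2 (U = 1 - 3 = -2)
S(f) = 6*f
B(H) = -4 + H (B(H) = -2 + (H - 2) = -2 + (-2 + H) = -4 + H)
c(x) = -96 + x (c(x) = (-4 + 6*(-2))*6 + x = (-4 - 12)*6 + x = -16*6 + x = -96 + x)
(-327 + 255) - 7*(4 + c(0)) = (-327 + 255) - 7*(4 + (-96 + 0)) = -72 - 7*(4 - 96) = -72 - 7*(-92) = -72 + 644 = 572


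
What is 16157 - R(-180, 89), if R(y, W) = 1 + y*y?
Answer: -16244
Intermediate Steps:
R(y, W) = 1 + y²
16157 - R(-180, 89) = 16157 - (1 + (-180)²) = 16157 - (1 + 32400) = 16157 - 1*32401 = 16157 - 32401 = -16244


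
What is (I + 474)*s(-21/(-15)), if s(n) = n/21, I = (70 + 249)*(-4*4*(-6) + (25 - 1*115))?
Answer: 796/5 ≈ 159.20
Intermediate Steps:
I = 1914 (I = 319*(-16*(-6) + (25 - 115)) = 319*(96 - 90) = 319*6 = 1914)
s(n) = n/21 (s(n) = n*(1/21) = n/21)
(I + 474)*s(-21/(-15)) = (1914 + 474)*((-21/(-15))/21) = 2388*((-21*(-1/15))/21) = 2388*((1/21)*(7/5)) = 2388*(1/15) = 796/5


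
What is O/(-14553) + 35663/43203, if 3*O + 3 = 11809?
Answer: 348985433/628733259 ≈ 0.55506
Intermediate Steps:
O = 11806/3 (O = -1 + (1/3)*11809 = -1 + 11809/3 = 11806/3 ≈ 3935.3)
O/(-14553) + 35663/43203 = (11806/3)/(-14553) + 35663/43203 = (11806/3)*(-1/14553) + 35663*(1/43203) = -11806/43659 + 35663/43203 = 348985433/628733259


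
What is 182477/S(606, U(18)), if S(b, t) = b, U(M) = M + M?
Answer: 182477/606 ≈ 301.12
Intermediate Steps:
U(M) = 2*M
182477/S(606, U(18)) = 182477/606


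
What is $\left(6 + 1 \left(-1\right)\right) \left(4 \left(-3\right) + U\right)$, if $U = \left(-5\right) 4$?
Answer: $-160$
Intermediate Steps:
$U = -20$
$\left(6 + 1 \left(-1\right)\right) \left(4 \left(-3\right) + U\right) = \left(6 + 1 \left(-1\right)\right) \left(4 \left(-3\right) - 20\right) = \left(6 - 1\right) \left(-12 - 20\right) = 5 \left(-32\right) = -160$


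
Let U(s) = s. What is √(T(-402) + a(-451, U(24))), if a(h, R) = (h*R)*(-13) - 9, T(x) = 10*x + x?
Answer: √136281 ≈ 369.16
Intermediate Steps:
T(x) = 11*x
a(h, R) = -9 - 13*R*h (a(h, R) = (R*h)*(-13) - 9 = -13*R*h - 9 = -9 - 13*R*h)
√(T(-402) + a(-451, U(24))) = √(11*(-402) + (-9 - 13*24*(-451))) = √(-4422 + (-9 + 140712)) = √(-4422 + 140703) = √136281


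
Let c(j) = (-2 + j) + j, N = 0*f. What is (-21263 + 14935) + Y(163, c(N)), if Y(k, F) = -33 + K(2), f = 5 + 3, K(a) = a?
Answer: -6359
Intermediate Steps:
f = 8
N = 0 (N = 0*8 = 0)
c(j) = -2 + 2*j
Y(k, F) = -31 (Y(k, F) = -33 + 2 = -31)
(-21263 + 14935) + Y(163, c(N)) = (-21263 + 14935) - 31 = -6328 - 31 = -6359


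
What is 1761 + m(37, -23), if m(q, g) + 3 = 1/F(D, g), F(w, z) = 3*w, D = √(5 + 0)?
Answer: 1758 + √5/15 ≈ 1758.1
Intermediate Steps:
D = √5 ≈ 2.2361
m(q, g) = -3 + √5/15 (m(q, g) = -3 + 1/(3*√5) = -3 + √5/15)
1761 + m(37, -23) = 1761 + (-3 + √5/15) = 1758 + √5/15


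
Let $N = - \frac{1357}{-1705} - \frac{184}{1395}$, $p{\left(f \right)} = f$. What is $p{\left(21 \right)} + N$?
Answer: $\frac{332434}{15345} \approx 21.664$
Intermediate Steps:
$N = \frac{10189}{15345}$ ($N = \left(-1357\right) \left(- \frac{1}{1705}\right) - \frac{184}{1395} = \frac{1357}{1705} - \frac{184}{1395} = \frac{10189}{15345} \approx 0.66399$)
$p{\left(21 \right)} + N = 21 + \frac{10189}{15345} = \frac{332434}{15345}$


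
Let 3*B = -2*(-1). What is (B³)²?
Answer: 64/729 ≈ 0.087791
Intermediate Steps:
B = ⅔ (B = (-2*(-1))/3 = (⅓)*2 = ⅔ ≈ 0.66667)
(B³)² = ((⅔)³)² = (8/27)² = 64/729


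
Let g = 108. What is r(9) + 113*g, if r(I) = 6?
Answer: 12210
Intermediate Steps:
r(9) + 113*g = 6 + 113*108 = 6 + 12204 = 12210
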